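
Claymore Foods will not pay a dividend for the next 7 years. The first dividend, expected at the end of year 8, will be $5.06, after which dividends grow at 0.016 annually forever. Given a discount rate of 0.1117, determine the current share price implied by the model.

$25.20

Deferred-dividend DDM. At t=7 the remaining stream is a growing perpetuity with first payment D_8 = 5.06.
V_7 = D_8/(r−g) = 5.06/(0.1117−0.016) = 52.8736
P₀ = V_7/(1+r)^7 = 52.8736/(1+0.1117)^7 = 25.1956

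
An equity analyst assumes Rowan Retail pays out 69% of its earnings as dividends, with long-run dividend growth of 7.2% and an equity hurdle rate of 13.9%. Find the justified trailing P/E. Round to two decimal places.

11.04

Justified trailing P/E = b(1+g)/(r−g) = 0.69×(1+0.072)/(0.139−0.072) = 11.0400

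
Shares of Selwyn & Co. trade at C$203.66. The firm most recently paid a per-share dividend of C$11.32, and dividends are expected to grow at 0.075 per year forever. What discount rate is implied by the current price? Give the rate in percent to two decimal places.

13.48%

Rearranging the constant-growth DDM: r = D₁/P₀ + g.
D₁ = 11.32 × (1 + 0.075) = 12.1690.
r = 12.1690 / 203.66 + 0.075 = 0.05975 + 0.075 = 0.13475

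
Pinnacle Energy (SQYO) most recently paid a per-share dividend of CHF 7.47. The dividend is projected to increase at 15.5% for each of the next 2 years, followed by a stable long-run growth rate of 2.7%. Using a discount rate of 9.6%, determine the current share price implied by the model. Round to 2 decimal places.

Two-stage DDM. Project D₁…D_2 at 0.155, terminal growth 0.027, discount at r = 0.096.
D_1 = 8.6279
D_2 = 9.9652
Terminal value at t=2: TV = D_3/(r−g) = 10.2342/(0.096−0.027) = 148.3221
P₀ = 8.6279/(1+0.096)^1 + 9.9652/(1+0.096)^2 + 148.3221/(1+0.096)^2 = 139.6447

CHF 139.64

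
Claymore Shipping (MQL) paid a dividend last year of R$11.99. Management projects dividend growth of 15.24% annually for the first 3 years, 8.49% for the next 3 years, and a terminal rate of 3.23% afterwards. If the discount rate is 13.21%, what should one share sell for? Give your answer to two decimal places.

R$187.26

Three-stage DDM. Project D₁…D_6; terminal Gordon value at t=6 with g = 0.0323; discount at r = 0.1321.
D_1 = 13.8173
D_2 = 15.9230
D_3 = 18.3497
D_4 = 19.9076
D_5 = 21.5977
D_6 = 23.4314
TV_6 = 24.1882/(0.1321−0.0323) = 242.3670
P₀ = Σ Dₜ/(1+r)ᵗ + TV_6/(1+r)^6 = 187.2624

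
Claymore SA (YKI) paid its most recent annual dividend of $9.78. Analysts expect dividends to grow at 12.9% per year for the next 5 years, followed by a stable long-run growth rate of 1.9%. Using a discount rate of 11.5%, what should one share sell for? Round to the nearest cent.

$161.27

Two-stage DDM. Project D₁…D_5 at 0.129, terminal growth 0.019, discount at r = 0.115.
D_1 = 11.0416
D_2 = 12.4660
D_3 = 14.0741
D_4 = 15.8897
D_5 = 17.9394
Terminal value at t=5: TV = D_6/(r−g) = 18.2803/(0.115−0.019) = 190.4195
P₀ = 11.0416/(1+0.115)^1 + 12.4660/(1+0.115)^2 + 14.0741/(1+0.115)^3 + 15.8897/(1+0.115)^4 + 17.9394/(1+0.115)^5 + 190.4195/(1+0.115)^5 = 161.2667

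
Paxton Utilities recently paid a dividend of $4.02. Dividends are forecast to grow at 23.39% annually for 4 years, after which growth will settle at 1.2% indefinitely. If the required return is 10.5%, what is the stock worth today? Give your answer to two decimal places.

$89.36

Two-stage DDM. Project D₁…D_4 at 0.2339, terminal growth 0.012, discount at r = 0.105.
D_1 = 4.9603
D_2 = 6.1205
D_3 = 7.5521
D_4 = 9.3185
Terminal value at t=4: TV = D_5/(r−g) = 9.4303/(0.105−0.012) = 101.4013
P₀ = 4.9603/(1+0.105)^1 + 6.1205/(1+0.105)^2 + 7.5521/(1+0.105)^3 + 9.3185/(1+0.105)^4 + 101.4013/(1+0.105)^4 = 89.3624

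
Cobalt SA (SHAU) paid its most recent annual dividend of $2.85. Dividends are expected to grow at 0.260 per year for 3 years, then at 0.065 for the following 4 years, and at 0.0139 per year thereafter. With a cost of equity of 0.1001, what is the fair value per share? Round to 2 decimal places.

Three-stage DDM. Project D₁…D_7; terminal Gordon value at t=7 with g = 0.0139; discount at r = 0.1001.
D_1 = 3.5910
D_2 = 4.5247
D_3 = 5.7011
D_4 = 6.0716
D_5 = 6.4663
D_6 = 6.8866
D_7 = 7.3342
TV_7 = 7.4362/(0.1001−0.0139) = 86.2666
P₀ = Σ Dₜ/(1+r)ᵗ + TV_7/(1+r)^7 = 71.3305

$71.33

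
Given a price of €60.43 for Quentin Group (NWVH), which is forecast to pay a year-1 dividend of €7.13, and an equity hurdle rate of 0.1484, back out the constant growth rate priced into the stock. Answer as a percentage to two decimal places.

From P₀ = D₁/(r − g), the implied growth is g = r − D₁/P₀.
g = 0.1484 − 7.13/60.43 = 0.1484 − 0.11799 = 0.03041

3.04%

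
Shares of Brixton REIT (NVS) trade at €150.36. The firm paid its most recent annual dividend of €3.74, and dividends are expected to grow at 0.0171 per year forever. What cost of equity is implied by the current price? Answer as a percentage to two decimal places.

4.24%

Rearranging the constant-growth DDM: r = D₁/P₀ + g.
D₁ = 3.74 × (1 + 0.0171) = 3.8040.
r = 3.8040 / 150.36 + 0.0171 = 0.02530 + 0.0171 = 0.04240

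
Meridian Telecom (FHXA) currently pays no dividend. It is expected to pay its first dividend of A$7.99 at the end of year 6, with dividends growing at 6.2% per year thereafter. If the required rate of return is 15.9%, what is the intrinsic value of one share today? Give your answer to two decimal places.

A$39.39

Deferred-dividend DDM. At t=5 the remaining stream is a growing perpetuity with first payment D_6 = 7.99.
V_5 = D_6/(r−g) = 7.99/(0.159−0.062) = 82.3711
P₀ = V_5/(1+r)^5 = 82.3711/(1+0.159)^5 = 39.3875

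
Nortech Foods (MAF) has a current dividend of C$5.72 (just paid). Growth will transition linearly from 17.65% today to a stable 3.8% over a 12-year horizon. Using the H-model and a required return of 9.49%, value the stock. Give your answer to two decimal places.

C$187.89

H-model: P₀ = D₀[(1+g_L) + H(g_S−g_L)]/(r−g_L), with H = 12/2 = 6.
P₀ = 5.72 × [(1+0.038) + 6×(0.1765−0.038)] / (0.0949−0.038)
   = 5.72 × 1.8690 / 0.0569 = 187.8854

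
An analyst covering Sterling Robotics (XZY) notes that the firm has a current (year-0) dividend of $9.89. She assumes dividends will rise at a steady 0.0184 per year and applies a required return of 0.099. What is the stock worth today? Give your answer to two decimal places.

$124.96

Gordon growth model: P₀ = D₁/(r − g). D₁ = 9.89 × (1 + 0.0184) = 10.0720.
P₀ = 10.0720 / (0.099 − 0.0184) = 10.0720 / 0.0806 = 124.9625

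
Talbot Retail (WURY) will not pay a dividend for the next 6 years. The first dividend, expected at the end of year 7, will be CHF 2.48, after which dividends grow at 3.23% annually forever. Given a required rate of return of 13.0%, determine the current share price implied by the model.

CHF 12.19

Deferred-dividend DDM. At t=6 the remaining stream is a growing perpetuity with first payment D_7 = 2.48.
V_6 = D_7/(r−g) = 2.48/(0.13−0.0323) = 25.3838
P₀ = V_6/(1+r)^6 = 25.3838/(1+0.13)^6 = 12.1923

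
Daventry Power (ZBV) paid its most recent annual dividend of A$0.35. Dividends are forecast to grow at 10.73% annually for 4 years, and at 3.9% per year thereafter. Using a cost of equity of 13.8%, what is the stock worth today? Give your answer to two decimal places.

Two-stage DDM. Project D₁…D_4 at 0.1073, terminal growth 0.039, discount at r = 0.138.
D_1 = 0.3876
D_2 = 0.4291
D_3 = 0.4752
D_4 = 0.5262
Terminal value at t=4: TV = D_5/(r−g) = 0.5467/(0.138−0.039) = 5.5222
P₀ = 0.3876/(1+0.138)^1 + 0.4291/(1+0.138)^2 + 0.4752/(1+0.138)^3 + 0.5262/(1+0.138)^4 + 5.5222/(1+0.138)^4 = 4.6007

A$4.60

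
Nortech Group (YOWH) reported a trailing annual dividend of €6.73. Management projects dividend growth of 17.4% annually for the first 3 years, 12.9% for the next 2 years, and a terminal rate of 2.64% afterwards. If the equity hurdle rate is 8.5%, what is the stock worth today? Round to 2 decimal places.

Three-stage DDM. Project D₁…D_5; terminal Gordon value at t=5 with g = 0.0264; discount at r = 0.085.
D_1 = 7.9010
D_2 = 9.2758
D_3 = 10.8898
D_4 = 12.2946
D_5 = 13.8806
TV_5 = 14.2470/(0.085−0.0264) = 243.1231
P₀ = Σ Dₜ/(1+r)ᵗ + TV_5/(1+r)^5 = 203.4777

€203.48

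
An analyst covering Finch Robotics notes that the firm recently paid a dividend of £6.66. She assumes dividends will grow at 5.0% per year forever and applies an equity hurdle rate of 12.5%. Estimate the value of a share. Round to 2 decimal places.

£93.24

Gordon growth model: P₀ = D₁/(r − g). D₁ = 6.66 × (1 + 0.05) = 6.9930.
P₀ = 6.9930 / (0.125 − 0.05) = 6.9930 / 0.075 = 93.2400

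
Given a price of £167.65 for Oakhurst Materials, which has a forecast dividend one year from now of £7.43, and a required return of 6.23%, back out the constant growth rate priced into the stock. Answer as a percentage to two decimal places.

1.80%

From P₀ = D₁/(r − g), the implied growth is g = r − D₁/P₀.
g = 0.0623 − 7.43/167.65 = 0.0623 − 0.04432 = 0.01798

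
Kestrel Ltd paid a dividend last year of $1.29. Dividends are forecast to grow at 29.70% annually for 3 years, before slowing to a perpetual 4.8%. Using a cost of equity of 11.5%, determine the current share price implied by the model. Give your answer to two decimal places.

Two-stage DDM. Project D₁…D_3 at 0.297, terminal growth 0.048, discount at r = 0.115.
D_1 = 1.6731
D_2 = 2.1700
D_3 = 2.8146
Terminal value at t=3: TV = D_4/(r−g) = 2.9497/(0.115−0.048) = 44.0247
P₀ = 1.6731/(1+0.115)^1 + 2.1700/(1+0.115)^2 + 2.8146/(1+0.115)^3 + 44.0247/(1+0.115)^3 = 37.0358

$37.04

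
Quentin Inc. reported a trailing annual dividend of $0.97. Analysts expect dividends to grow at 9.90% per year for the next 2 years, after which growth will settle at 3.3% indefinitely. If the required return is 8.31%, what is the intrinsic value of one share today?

$22.57

Two-stage DDM. Project D₁…D_2 at 0.099, terminal growth 0.033, discount at r = 0.0831.
D_1 = 1.0660
D_2 = 1.1716
Terminal value at t=2: TV = D_3/(r−g) = 1.2102/(0.0831−0.033) = 24.1563
P₀ = 1.0660/(1+0.0831)^1 + 1.1716/(1+0.0831)^2 + 24.1563/(1+0.0831)^2 = 22.5746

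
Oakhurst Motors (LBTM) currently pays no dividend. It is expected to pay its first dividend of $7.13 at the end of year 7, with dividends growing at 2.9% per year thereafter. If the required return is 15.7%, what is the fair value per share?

$23.22

Deferred-dividend DDM. At t=6 the remaining stream is a growing perpetuity with first payment D_7 = 7.13.
V_6 = D_7/(r−g) = 7.13/(0.157−0.029) = 55.7031
P₀ = V_6/(1+r)^6 = 55.7031/(1+0.157)^6 = 23.2209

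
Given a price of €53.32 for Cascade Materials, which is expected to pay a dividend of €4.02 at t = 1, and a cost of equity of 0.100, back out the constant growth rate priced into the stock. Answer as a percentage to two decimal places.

2.46%

From P₀ = D₁/(r − g), the implied growth is g = r − D₁/P₀.
g = 0.1 − 4.02/53.32 = 0.1 − 0.07539 = 0.02461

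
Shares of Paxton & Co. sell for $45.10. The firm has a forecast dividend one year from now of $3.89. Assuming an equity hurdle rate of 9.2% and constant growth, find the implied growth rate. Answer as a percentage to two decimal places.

0.57%

From P₀ = D₁/(r − g), the implied growth is g = r − D₁/P₀.
g = 0.092 − 3.89/45.10 = 0.092 − 0.08625 = 0.00575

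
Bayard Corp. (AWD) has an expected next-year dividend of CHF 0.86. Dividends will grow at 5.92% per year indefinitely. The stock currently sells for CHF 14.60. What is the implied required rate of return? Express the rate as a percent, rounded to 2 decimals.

11.81%

Rearranging the constant-growth DDM: r = D₁/P₀ + g.
r = 0.8600 / 14.60 + 0.0592 = 0.05890 + 0.0592 = 0.11810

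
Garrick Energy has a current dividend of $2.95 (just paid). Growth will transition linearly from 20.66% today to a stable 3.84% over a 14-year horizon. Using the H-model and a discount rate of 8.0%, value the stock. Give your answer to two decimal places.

$157.13

H-model: P₀ = D₀[(1+g_L) + H(g_S−g_L)]/(r−g_L), with H = 14/2 = 7.
P₀ = 2.95 × [(1+0.0384) + 7×(0.2066−0.0384)] / (0.08−0.0384)
   = 2.95 × 2.2158 / 0.0416 = 157.1300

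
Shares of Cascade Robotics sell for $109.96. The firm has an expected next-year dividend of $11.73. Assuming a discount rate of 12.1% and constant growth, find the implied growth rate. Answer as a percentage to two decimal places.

From P₀ = D₁/(r − g), the implied growth is g = r − D₁/P₀.
g = 0.121 − 11.73/109.96 = 0.121 − 0.10668 = 0.01432

1.43%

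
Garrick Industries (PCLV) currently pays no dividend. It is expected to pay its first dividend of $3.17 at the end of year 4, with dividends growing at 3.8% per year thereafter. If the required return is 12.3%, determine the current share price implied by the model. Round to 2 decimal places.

Deferred-dividend DDM. At t=3 the remaining stream is a growing perpetuity with first payment D_4 = 3.17.
V_3 = D_4/(r−g) = 3.17/(0.123−0.038) = 37.2941
P₀ = V_3/(1+r)^3 = 37.2941/(1+0.123)^3 = 26.3330

$26.33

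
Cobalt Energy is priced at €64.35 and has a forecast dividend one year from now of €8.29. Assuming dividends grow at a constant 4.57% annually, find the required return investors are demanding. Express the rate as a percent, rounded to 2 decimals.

Rearranging the constant-growth DDM: r = D₁/P₀ + g.
r = 8.2900 / 64.35 + 0.0457 = 0.12883 + 0.0457 = 0.17453

17.45%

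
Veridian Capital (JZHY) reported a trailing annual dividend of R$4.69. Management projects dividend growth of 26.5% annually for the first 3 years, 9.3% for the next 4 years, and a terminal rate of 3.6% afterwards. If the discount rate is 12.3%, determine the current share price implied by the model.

R$114.64

Three-stage DDM. Project D₁…D_7; terminal Gordon value at t=7 with g = 0.036; discount at r = 0.123.
D_1 = 5.9329
D_2 = 7.5051
D_3 = 9.4939
D_4 = 10.3768
D_5 = 11.3419
D_6 = 12.3967
D_7 = 13.5496
TV_7 = 14.0373/(0.123−0.036) = 161.3487
P₀ = Σ Dₜ/(1+r)ᵗ + TV_7/(1+r)^7 = 114.6403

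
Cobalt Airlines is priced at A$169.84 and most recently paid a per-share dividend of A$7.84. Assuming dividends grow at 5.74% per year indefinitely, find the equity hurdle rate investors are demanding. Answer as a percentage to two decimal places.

10.62%

Rearranging the constant-growth DDM: r = D₁/P₀ + g.
D₁ = 7.84 × (1 + 0.0574) = 8.2900.
r = 8.2900 / 169.84 + 0.0574 = 0.04881 + 0.0574 = 0.10621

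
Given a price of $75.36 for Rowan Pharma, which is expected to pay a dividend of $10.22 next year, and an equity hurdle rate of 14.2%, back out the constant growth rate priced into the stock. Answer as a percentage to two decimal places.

From P₀ = D₁/(r − g), the implied growth is g = r − D₁/P₀.
g = 0.142 − 10.22/75.36 = 0.142 − 0.13562 = 0.00638

0.64%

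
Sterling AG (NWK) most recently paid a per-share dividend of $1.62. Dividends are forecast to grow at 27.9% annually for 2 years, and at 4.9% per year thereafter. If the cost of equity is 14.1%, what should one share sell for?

$27.06

Two-stage DDM. Project D₁…D_2 at 0.279, terminal growth 0.049, discount at r = 0.141.
D_1 = 2.0720
D_2 = 2.6501
Terminal value at t=2: TV = D_3/(r−g) = 2.7799/(0.141−0.049) = 30.2165
P₀ = 2.0720/(1+0.141)^1 + 2.6501/(1+0.141)^2 + 30.2165/(1+0.141)^2 = 27.0614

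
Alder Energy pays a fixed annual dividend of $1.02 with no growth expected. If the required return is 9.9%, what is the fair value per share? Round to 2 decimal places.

$10.30

Zero-growth DDM (perpetuity): P₀ = D/r = 1.02 / 0.099 = 10.3030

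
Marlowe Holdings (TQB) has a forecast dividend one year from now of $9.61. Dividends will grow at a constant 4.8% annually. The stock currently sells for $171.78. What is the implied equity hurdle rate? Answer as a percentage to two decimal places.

Rearranging the constant-growth DDM: r = D₁/P₀ + g.
r = 9.6100 / 171.78 + 0.048 = 0.05594 + 0.048 = 0.10394

10.39%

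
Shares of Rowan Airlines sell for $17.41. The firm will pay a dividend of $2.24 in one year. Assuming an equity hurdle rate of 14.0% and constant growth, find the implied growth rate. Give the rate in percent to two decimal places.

1.13%

From P₀ = D₁/(r − g), the implied growth is g = r − D₁/P₀.
g = 0.14 − 2.24/17.41 = 0.14 − 0.12866 = 0.01134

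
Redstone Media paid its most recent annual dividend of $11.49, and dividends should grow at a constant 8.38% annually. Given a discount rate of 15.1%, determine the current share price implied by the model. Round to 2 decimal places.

$185.31

Gordon growth model: P₀ = D₁/(r − g). D₁ = 11.49 × (1 + 0.0838) = 12.4529.
P₀ = 12.4529 / (0.151 − 0.0838) = 12.4529 / 0.0672 = 185.3104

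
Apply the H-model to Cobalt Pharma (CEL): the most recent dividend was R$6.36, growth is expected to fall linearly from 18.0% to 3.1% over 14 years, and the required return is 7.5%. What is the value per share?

R$299.79

H-model: P₀ = D₀[(1+g_L) + H(g_S−g_L)]/(r−g_L), with H = 14/2 = 7.
P₀ = 6.36 × [(1+0.031) + 7×(0.18−0.031)] / (0.075−0.031)
   = 6.36 × 2.0740 / 0.044 = 299.7873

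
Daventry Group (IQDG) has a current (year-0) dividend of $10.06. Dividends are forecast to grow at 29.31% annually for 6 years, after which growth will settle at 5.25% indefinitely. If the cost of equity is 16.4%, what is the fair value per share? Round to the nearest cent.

Two-stage DDM. Project D₁…D_6 at 0.2931, terminal growth 0.0525, discount at r = 0.164.
D_1 = 13.0086
D_2 = 16.8214
D_3 = 21.7518
D_4 = 28.1272
D_5 = 36.3713
D_6 = 47.0317
Terminal value at t=6: TV = D_7/(r−g) = 49.5009/(0.164−0.0525) = 443.9539
P₀ = 13.0086/(1+0.164)^1 + 16.8214/(1+0.164)^2 + 21.7518/(1+0.164)^3 + 28.1272/(1+0.164)^4 + 36.3713/(1+0.164)^5 + 47.0317/(1+0.164)^6 + 443.9539/(1+0.164)^6 = 267.1283

$267.13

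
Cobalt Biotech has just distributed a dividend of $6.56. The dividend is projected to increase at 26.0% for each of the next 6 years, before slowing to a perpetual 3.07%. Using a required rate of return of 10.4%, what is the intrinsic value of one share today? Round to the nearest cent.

Two-stage DDM. Project D₁…D_6 at 0.26, terminal growth 0.0307, discount at r = 0.104.
D_1 = 8.2656
D_2 = 10.4147
D_3 = 13.1225
D_4 = 16.5343
D_5 = 20.8332
D_6 = 26.2499
Terminal value at t=6: TV = D_7/(r−g) = 27.0557/(0.104−0.0307) = 369.1097
P₀ = 8.2656/(1+0.104)^1 + 10.4147/(1+0.104)^2 + 13.1225/(1+0.104)^3 + 16.5343/(1+0.104)^4 + 20.8332/(1+0.104)^5 + 26.2499/(1+0.104)^6 + 369.1097/(1+0.104)^6 = 267.9801

$267.98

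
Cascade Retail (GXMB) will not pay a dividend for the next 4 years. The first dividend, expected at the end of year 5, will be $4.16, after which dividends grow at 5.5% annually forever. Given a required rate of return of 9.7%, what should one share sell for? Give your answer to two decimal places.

Deferred-dividend DDM. At t=4 the remaining stream is a growing perpetuity with first payment D_5 = 4.16.
V_4 = D_5/(r−g) = 4.16/(0.097−0.055) = 99.0476
P₀ = V_4/(1+r)^4 = 99.0476/(1+0.097)^4 = 68.3939

$68.39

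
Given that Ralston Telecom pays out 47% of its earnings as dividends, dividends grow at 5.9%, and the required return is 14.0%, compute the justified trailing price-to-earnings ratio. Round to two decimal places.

6.14

Justified trailing P/E = b(1+g)/(r−g) = 0.47×(1+0.059)/(0.14−0.059) = 6.1448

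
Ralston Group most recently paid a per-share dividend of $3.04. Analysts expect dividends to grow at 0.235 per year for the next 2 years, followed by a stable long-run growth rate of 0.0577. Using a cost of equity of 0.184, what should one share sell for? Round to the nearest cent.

Two-stage DDM. Project D₁…D_2 at 0.235, terminal growth 0.0577, discount at r = 0.184.
D_1 = 3.7544
D_2 = 4.6367
Terminal value at t=2: TV = D_3/(r−g) = 4.9042/(0.184−0.0577) = 38.8299
P₀ = 3.7544/(1+0.184)^1 + 4.6367/(1+0.184)^2 + 38.8299/(1+0.184)^2 = 34.1774

$34.18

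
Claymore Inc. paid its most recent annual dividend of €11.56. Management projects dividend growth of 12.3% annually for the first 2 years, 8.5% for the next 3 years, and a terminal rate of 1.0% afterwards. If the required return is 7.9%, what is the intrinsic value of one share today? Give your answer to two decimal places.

Three-stage DDM. Project D₁…D_5; terminal Gordon value at t=5 with g = 0.01; discount at r = 0.079.
D_1 = 12.9819
D_2 = 14.5787
D_3 = 15.8178
D_4 = 17.1624
D_5 = 18.6212
TV_5 = 18.8074/(0.079−0.01) = 272.5705
P₀ = Σ Dₜ/(1+r)ᵗ + TV_5/(1+r)^5 = 248.9069

€248.91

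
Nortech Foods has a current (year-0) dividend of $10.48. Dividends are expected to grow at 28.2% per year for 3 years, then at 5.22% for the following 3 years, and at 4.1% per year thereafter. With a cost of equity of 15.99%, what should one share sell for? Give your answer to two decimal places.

$166.06

Three-stage DDM. Project D₁…D_6; terminal Gordon value at t=6 with g = 0.041; discount at r = 0.1599.
D_1 = 13.4354
D_2 = 17.2241
D_3 = 22.0813
D_4 = 23.2340
D_5 = 24.4468
D_6 = 25.7229
TV_6 = 26.7776/(0.1599−0.041) = 225.2108
P₀ = Σ Dₜ/(1+r)ᵗ + TV_6/(1+r)^6 = 166.0639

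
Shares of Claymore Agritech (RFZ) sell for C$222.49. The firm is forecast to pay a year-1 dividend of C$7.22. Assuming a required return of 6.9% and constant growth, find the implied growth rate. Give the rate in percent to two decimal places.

3.65%

From P₀ = D₁/(r − g), the implied growth is g = r − D₁/P₀.
g = 0.069 − 7.22/222.49 = 0.069 − 0.03245 = 0.03655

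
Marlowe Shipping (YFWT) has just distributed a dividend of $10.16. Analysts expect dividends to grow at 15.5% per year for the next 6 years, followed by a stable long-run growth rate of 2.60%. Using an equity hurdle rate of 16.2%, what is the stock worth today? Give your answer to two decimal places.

$133.61

Two-stage DDM. Project D₁…D_6 at 0.155, terminal growth 0.026, discount at r = 0.162.
D_1 = 11.7348
D_2 = 13.5537
D_3 = 15.6545
D_4 = 18.0810
D_5 = 20.8835
D_6 = 24.1205
Terminal value at t=6: TV = D_7/(r−g) = 24.7476/(0.162−0.026) = 181.9676
P₀ = 11.7348/(1+0.162)^1 + 13.5537/(1+0.162)^2 + 15.6545/(1+0.162)^3 + 18.0810/(1+0.162)^4 + 20.8835/(1+0.162)^5 + 24.1205/(1+0.162)^6 + 181.9676/(1+0.162)^6 = 133.6067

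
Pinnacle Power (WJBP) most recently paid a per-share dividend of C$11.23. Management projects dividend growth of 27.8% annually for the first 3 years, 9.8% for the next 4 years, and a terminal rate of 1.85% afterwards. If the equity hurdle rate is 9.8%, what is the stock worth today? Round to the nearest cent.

Three-stage DDM. Project D₁…D_7; terminal Gordon value at t=7 with g = 0.0185; discount at r = 0.098.
D_1 = 14.3519
D_2 = 18.3418
D_3 = 23.4408
D_4 = 25.7380
D_5 = 28.2603
D_6 = 31.0298
D_7 = 34.0707
TV_7 = 34.7011/(0.098−0.0185) = 436.4913
P₀ = Σ Dₜ/(1+r)ᵗ + TV_7/(1+r)^7 = 343.6846

C$343.68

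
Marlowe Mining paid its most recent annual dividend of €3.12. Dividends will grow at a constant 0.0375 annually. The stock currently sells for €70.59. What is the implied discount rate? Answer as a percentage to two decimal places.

Rearranging the constant-growth DDM: r = D₁/P₀ + g.
D₁ = 3.12 × (1 + 0.0375) = 3.2370.
r = 3.2370 / 70.59 + 0.0375 = 0.04586 + 0.0375 = 0.08336

8.34%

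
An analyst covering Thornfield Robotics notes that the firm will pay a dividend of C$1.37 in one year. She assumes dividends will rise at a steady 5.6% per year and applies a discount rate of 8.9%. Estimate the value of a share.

Gordon growth model: P₀ = D₁/(r − g), with D₁ = 1.37 given directly.
P₀ = 1.3700 / (0.089 − 0.056) = 1.3700 / 0.033 = 41.5152

C$41.52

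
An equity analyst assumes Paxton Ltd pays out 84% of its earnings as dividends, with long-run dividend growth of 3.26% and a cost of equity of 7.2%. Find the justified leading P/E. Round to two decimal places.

Justified leading P/E = b/(r−g) = 0.84/(0.072−0.0326) = 21.3198

21.32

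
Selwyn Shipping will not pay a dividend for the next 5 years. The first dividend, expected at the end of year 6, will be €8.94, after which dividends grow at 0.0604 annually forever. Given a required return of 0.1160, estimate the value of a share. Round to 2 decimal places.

€92.88

Deferred-dividend DDM. At t=5 the remaining stream is a growing perpetuity with first payment D_6 = 8.94.
V_5 = D_6/(r−g) = 8.94/(0.116−0.0604) = 160.7914
P₀ = V_5/(1+r)^5 = 160.7914/(1+0.116)^5 = 92.8842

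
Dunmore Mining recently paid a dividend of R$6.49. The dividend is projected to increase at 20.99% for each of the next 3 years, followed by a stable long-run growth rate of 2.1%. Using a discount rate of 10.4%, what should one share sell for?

Two-stage DDM. Project D₁…D_3 at 0.2099, terminal growth 0.021, discount at r = 0.104.
D_1 = 7.8523
D_2 = 9.5004
D_3 = 11.4946
Terminal value at t=3: TV = D_4/(r−g) = 11.7360/(0.104−0.021) = 141.3972
P₀ = 7.8523/(1+0.104)^1 + 9.5004/(1+0.104)^2 + 11.4946/(1+0.104)^3 + 141.3972/(1+0.104)^3 = 128.5331

R$128.53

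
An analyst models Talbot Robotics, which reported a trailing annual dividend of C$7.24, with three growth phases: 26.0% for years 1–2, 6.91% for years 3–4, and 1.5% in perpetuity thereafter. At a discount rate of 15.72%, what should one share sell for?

C$84.02

Three-stage DDM. Project D₁…D_4; terminal Gordon value at t=4 with g = 0.015; discount at r = 0.1572.
D_1 = 9.1224
D_2 = 11.4942
D_3 = 12.2885
D_4 = 13.1376
TV_4 = 13.3347/(0.1572−0.015) = 93.7741
P₀ = Σ Dₜ/(1+r)ᵗ + TV_4/(1+r)^4 = 84.0166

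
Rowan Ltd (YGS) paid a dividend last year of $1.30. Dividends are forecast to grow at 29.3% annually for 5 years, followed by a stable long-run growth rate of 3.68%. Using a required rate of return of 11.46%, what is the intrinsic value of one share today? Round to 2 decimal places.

Two-stage DDM. Project D₁…D_5 at 0.293, terminal growth 0.0368, discount at r = 0.1146.
D_1 = 1.6809
D_2 = 2.1734
D_3 = 2.8102
D_4 = 3.6336
D_5 = 4.6982
Terminal value at t=5: TV = D_6/(r−g) = 4.8711/(0.1146−0.0368) = 62.6111
P₀ = 1.6809/(1+0.1146)^1 + 2.1734/(1+0.1146)^2 + 2.8102/(1+0.1146)^3 + 3.6336/(1+0.1146)^4 + 4.6982/(1+0.1146)^5 + 62.6111/(1+0.1146)^5 = 46.7686

$46.77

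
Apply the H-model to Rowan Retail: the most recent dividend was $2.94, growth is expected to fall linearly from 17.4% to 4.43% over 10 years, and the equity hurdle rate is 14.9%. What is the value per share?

$47.53

H-model: P₀ = D₀[(1+g_L) + H(g_S−g_L)]/(r−g_L), with H = 10/2 = 5.
P₀ = 2.94 × [(1+0.0443) + 5×(0.174−0.0443)] / (0.149−0.0443)
   = 2.94 × 1.6928 / 0.1047 = 47.5342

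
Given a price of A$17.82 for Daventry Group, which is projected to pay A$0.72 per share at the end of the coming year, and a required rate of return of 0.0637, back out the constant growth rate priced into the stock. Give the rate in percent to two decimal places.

From P₀ = D₁/(r − g), the implied growth is g = r − D₁/P₀.
g = 0.0637 − 0.72/17.82 = 0.0637 − 0.04040 = 0.02330

2.33%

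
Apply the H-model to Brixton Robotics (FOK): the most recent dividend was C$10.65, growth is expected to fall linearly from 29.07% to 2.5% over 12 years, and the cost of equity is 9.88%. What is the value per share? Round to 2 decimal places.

H-model: P₀ = D₀[(1+g_L) + H(g_S−g_L)]/(r−g_L), with H = 12/2 = 6.
P₀ = 10.65 × [(1+0.025) + 6×(0.2907−0.025)] / (0.0988−0.025)
   = 10.65 × 2.6192 / 0.0738 = 377.9740

C$377.97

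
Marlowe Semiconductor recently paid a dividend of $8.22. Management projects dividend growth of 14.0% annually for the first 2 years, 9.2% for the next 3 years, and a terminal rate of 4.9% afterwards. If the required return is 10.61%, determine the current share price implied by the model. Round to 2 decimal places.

$197.09

Three-stage DDM. Project D₁…D_5; terminal Gordon value at t=5 with g = 0.049; discount at r = 0.1061.
D_1 = 9.3708
D_2 = 10.6827
D_3 = 11.6655
D_4 = 12.7387
D_5 = 13.9107
TV_5 = 14.5923/(0.1061−0.049) = 255.5576
P₀ = Σ Dₜ/(1+r)ᵗ + TV_5/(1+r)^5 = 197.0897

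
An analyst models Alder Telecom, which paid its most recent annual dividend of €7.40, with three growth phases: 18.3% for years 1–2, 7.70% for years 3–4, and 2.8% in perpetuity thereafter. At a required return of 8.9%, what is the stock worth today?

€177.89

Three-stage DDM. Project D₁…D_4; terminal Gordon value at t=4 with g = 0.028; discount at r = 0.089.
D_1 = 8.7542
D_2 = 10.3562
D_3 = 11.1536
D_4 = 12.0125
TV_4 = 12.3488/(0.089−0.028) = 202.4398
P₀ = Σ Dₜ/(1+r)ᵗ + TV_4/(1+r)^4 = 177.8900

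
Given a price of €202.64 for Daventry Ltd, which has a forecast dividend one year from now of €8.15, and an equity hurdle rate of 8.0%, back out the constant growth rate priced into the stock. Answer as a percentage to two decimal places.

From P₀ = D₁/(r − g), the implied growth is g = r − D₁/P₀.
g = 0.08 − 8.15/202.64 = 0.08 − 0.04022 = 0.03978

3.98%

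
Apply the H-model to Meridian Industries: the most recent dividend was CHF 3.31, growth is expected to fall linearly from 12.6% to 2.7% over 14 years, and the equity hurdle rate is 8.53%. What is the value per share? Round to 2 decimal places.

H-model: P₀ = D₀[(1+g_L) + H(g_S−g_L)]/(r−g_L), with H = 14/2 = 7.
P₀ = 3.31 × [(1+0.027) + 7×(0.126−0.027)] / (0.0853−0.027)
   = 3.31 × 1.7200 / 0.0583 = 97.6535

CHF 97.65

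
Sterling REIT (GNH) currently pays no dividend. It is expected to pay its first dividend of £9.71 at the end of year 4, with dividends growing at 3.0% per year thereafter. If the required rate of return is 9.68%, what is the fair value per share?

Deferred-dividend DDM. At t=3 the remaining stream is a growing perpetuity with first payment D_4 = 9.71.
V_3 = D_4/(r−g) = 9.71/(0.0968−0.03) = 145.3593
P₀ = V_3/(1+r)^3 = 145.3593/(1+0.0968)^3 = 110.1693

£110.17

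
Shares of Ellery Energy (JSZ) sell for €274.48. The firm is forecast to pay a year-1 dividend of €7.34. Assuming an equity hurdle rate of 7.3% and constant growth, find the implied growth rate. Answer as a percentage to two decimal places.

4.63%

From P₀ = D₁/(r − g), the implied growth is g = r − D₁/P₀.
g = 0.073 − 7.34/274.48 = 0.073 − 0.02674 = 0.04626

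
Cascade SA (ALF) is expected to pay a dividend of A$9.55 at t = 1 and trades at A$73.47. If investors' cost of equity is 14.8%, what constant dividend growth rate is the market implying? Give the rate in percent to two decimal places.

From P₀ = D₁/(r − g), the implied growth is g = r − D₁/P₀.
g = 0.148 − 9.55/73.47 = 0.148 − 0.12999 = 0.01801

1.80%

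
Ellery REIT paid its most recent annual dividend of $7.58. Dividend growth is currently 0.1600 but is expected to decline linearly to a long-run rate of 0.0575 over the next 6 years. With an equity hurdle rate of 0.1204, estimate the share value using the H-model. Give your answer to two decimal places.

$164.49

H-model: P₀ = D₀[(1+g_L) + H(g_S−g_L)]/(r−g_L), with H = 6/2 = 3.
P₀ = 7.58 × [(1+0.0575) + 3×(0.16−0.0575)] / (0.1204−0.0575)
   = 7.58 × 1.3650 / 0.0629 = 164.4944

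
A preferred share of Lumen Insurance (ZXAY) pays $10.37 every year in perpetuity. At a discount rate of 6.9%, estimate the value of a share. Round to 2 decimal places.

Zero-growth DDM (perpetuity): P₀ = D/r = 10.37 / 0.069 = 150.2899

$150.29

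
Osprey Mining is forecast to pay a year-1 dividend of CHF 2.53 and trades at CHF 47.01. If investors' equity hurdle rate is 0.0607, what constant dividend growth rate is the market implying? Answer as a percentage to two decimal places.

From P₀ = D₁/(r − g), the implied growth is g = r − D₁/P₀.
g = 0.0607 − 2.53/47.01 = 0.0607 − 0.05382 = 0.00688

0.69%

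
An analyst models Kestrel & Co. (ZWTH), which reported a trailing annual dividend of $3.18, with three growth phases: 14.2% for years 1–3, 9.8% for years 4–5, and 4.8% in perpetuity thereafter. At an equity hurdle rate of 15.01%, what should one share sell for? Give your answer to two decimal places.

$44.34

Three-stage DDM. Project D₁…D_5; terminal Gordon value at t=5 with g = 0.048; discount at r = 0.1501.
D_1 = 3.6316
D_2 = 4.1472
D_3 = 4.7361
D_4 = 5.2003
D_5 = 5.7099
TV_5 = 5.9840/(0.1501−0.048) = 58.6092
P₀ = Σ Dₜ/(1+r)ᵗ + TV_5/(1+r)^5 = 44.3426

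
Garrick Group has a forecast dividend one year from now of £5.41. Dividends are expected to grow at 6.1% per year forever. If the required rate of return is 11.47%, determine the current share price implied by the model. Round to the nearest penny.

Gordon growth model: P₀ = D₁/(r − g), with D₁ = 5.41 given directly.
P₀ = 5.4100 / (0.1147 − 0.061) = 5.4100 / 0.0537 = 100.7449

£100.74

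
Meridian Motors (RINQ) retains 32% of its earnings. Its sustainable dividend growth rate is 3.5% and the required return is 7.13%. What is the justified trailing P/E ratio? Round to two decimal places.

19.39

Payout ratio b = 1 − 0.32 = 0.68.
Justified trailing P/E = b(1+g)/(r−g) = 0.68×(1+0.035)/(0.0713−0.035) = 19.3884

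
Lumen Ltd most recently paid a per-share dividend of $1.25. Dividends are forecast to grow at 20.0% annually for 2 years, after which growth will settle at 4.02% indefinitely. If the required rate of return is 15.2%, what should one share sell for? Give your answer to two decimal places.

Two-stage DDM. Project D₁…D_2 at 0.2, terminal growth 0.0402, discount at r = 0.152.
D_1 = 1.5000
D_2 = 1.8000
Terminal value at t=2: TV = D_3/(r−g) = 1.8724/(0.152−0.0402) = 16.7474
P₀ = 1.5000/(1+0.152)^1 + 1.8000/(1+0.152)^2 + 16.7474/(1+0.152)^2 = 15.2779

$15.28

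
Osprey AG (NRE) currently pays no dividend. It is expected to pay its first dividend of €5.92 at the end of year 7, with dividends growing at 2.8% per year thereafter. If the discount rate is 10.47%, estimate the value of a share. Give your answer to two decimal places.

€42.47

Deferred-dividend DDM. At t=6 the remaining stream is a growing perpetuity with first payment D_7 = 5.92.
V_6 = D_7/(r−g) = 5.92/(0.1047−0.028) = 77.1838
P₀ = V_6/(1+r)^6 = 77.1838/(1+0.1047)^6 = 42.4678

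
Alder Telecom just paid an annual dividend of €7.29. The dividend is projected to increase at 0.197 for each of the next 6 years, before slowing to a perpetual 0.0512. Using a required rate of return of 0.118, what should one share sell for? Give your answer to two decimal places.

Two-stage DDM. Project D₁…D_6 at 0.197, terminal growth 0.0512, discount at r = 0.118.
D_1 = 8.7261
D_2 = 10.4452
D_3 = 12.5029
D_4 = 14.9659
D_5 = 17.9142
D_6 = 21.4433
Terminal value at t=6: TV = D_7/(r−g) = 22.5412/(0.118−0.0512) = 337.4437
P₀ = 8.7261/(1+0.118)^1 + 10.4452/(1+0.118)^2 + 12.5029/(1+0.118)^3 + 14.9659/(1+0.118)^4 + 17.9142/(1+0.118)^5 + 21.4433/(1+0.118)^6 + 337.4437/(1+0.118)^6 = 228.7282

€228.73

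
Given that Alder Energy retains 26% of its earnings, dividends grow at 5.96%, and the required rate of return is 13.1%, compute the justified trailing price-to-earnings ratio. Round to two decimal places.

Payout ratio b = 1 − 0.26 = 0.74.
Justified trailing P/E = b(1+g)/(r−g) = 0.74×(1+0.0596)/(0.131−0.0596) = 10.9818

10.98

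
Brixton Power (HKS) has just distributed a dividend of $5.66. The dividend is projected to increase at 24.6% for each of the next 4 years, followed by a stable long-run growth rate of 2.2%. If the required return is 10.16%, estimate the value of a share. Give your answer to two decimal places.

Two-stage DDM. Project D₁…D_4 at 0.246, terminal growth 0.022, discount at r = 0.1016.
D_1 = 7.0524
D_2 = 8.7872
D_3 = 10.9489
D_4 = 13.6423
Terminal value at t=4: TV = D_5/(r−g) = 13.9425/(0.1016−0.022) = 175.1566
P₀ = 7.0524/(1+0.1016)^1 + 8.7872/(1+0.1016)^2 + 10.9489/(1+0.1016)^3 + 13.6423/(1+0.1016)^4 + 175.1566/(1+0.1016)^4 = 150.0379

$150.04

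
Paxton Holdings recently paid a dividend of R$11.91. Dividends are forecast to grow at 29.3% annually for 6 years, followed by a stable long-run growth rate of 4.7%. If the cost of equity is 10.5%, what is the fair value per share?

R$680.24

Two-stage DDM. Project D₁…D_6 at 0.293, terminal growth 0.047, discount at r = 0.105.
D_1 = 15.3996
D_2 = 19.9117
D_3 = 25.7459
D_4 = 33.2894
D_5 = 43.0432
D_6 = 55.6548
Terminal value at t=6: TV = D_7/(r−g) = 58.2706/(0.105−0.047) = 1004.6658
P₀ = 15.3996/(1+0.105)^1 + 19.9117/(1+0.105)^2 + 25.7459/(1+0.105)^3 + 33.2894/(1+0.105)^4 + 43.0432/(1+0.105)^5 + 55.6548/(1+0.105)^6 + 1004.6658/(1+0.105)^6 = 680.2377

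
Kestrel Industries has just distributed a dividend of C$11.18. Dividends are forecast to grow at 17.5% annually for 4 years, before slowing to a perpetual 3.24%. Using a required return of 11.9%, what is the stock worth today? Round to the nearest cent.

C$212.63

Two-stage DDM. Project D₁…D_4 at 0.175, terminal growth 0.0324, discount at r = 0.119.
D_1 = 13.1365
D_2 = 15.4354
D_3 = 18.1366
D_4 = 21.3105
Terminal value at t=4: TV = D_5/(r−g) = 22.0009/(0.119−0.0324) = 254.0524
P₀ = 13.1365/(1+0.119)^1 + 15.4354/(1+0.119)^2 + 18.1366/(1+0.119)^3 + 21.3105/(1+0.119)^4 + 254.0524/(1+0.119)^4 = 212.6349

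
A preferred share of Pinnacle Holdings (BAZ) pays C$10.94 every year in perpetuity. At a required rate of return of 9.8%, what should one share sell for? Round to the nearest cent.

C$111.63

Zero-growth DDM (perpetuity): P₀ = D/r = 10.94 / 0.098 = 111.6327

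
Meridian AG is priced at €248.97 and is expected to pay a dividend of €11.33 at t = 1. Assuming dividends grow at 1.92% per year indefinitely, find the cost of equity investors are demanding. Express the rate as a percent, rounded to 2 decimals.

6.47%

Rearranging the constant-growth DDM: r = D₁/P₀ + g.
r = 11.3300 / 248.97 + 0.0192 = 0.04551 + 0.0192 = 0.06471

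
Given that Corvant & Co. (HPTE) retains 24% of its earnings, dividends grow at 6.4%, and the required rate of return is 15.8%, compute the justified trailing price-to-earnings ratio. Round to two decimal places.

8.60

Payout ratio b = 1 − 0.24 = 0.76.
Justified trailing P/E = b(1+g)/(r−g) = 0.76×(1+0.064)/(0.158−0.064) = 8.6026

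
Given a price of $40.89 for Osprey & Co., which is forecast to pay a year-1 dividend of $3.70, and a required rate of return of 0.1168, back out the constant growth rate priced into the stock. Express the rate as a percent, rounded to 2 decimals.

From P₀ = D₁/(r − g), the implied growth is g = r − D₁/P₀.
g = 0.1168 − 3.70/40.89 = 0.1168 − 0.09049 = 0.02631

2.63%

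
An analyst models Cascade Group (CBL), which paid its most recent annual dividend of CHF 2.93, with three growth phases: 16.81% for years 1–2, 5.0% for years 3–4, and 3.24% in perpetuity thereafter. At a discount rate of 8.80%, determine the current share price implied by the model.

CHF 71.33

Three-stage DDM. Project D₁…D_4; terminal Gordon value at t=4 with g = 0.0324; discount at r = 0.088.
D_1 = 3.4225
D_2 = 3.9979
D_3 = 4.1978
D_4 = 4.4076
TV_4 = 4.5504/(0.088−0.0324) = 81.8426
P₀ = Σ Dₜ/(1+r)ᵗ + TV_4/(1+r)^4 = 71.3347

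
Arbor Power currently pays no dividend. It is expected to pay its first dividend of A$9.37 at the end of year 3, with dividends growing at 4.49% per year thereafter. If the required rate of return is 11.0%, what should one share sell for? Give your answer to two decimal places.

A$116.82

Deferred-dividend DDM. At t=2 the remaining stream is a growing perpetuity with first payment D_3 = 9.37.
V_2 = D_3/(r−g) = 9.37/(0.11−0.0449) = 143.9324
P₀ = V_2/(1+r)^2 = 143.9324/(1+0.11)^2 = 116.8188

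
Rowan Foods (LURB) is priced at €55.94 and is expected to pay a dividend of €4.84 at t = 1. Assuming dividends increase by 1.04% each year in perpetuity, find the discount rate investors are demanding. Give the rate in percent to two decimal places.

Rearranging the constant-growth DDM: r = D₁/P₀ + g.
r = 4.8400 / 55.94 + 0.0104 = 0.08652 + 0.0104 = 0.09692

9.69%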